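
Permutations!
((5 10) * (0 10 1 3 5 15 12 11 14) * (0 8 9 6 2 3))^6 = (0 8 1 14 5 11 3 12 2 15 6 10 9)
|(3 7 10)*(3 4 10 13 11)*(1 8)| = 4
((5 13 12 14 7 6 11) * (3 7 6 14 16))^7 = (3 12 5 6 7 16 13 11 14)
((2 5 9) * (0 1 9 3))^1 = ((0 1 9 2 5 3))^1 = (0 1 9 2 5 3)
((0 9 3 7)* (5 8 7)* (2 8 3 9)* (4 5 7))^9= (9)(0 8 5 7 2 4 3)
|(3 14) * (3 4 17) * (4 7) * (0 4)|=|(0 4 17 3 14 7)|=6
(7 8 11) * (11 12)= (7 8 12 11)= [0, 1, 2, 3, 4, 5, 6, 8, 12, 9, 10, 7, 11]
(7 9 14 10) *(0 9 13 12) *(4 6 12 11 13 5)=(0 9 14 10 7 5 4 6 12)(11 13)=[9, 1, 2, 3, 6, 4, 12, 5, 8, 14, 7, 13, 0, 11, 10]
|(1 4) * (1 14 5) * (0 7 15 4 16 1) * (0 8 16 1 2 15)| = 14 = |(0 7)(2 15 4 14 5 8 16)|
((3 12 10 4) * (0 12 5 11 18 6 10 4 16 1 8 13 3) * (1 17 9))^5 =(0 4 12)(1 11 17 3 10 8 18 9 5 16 13 6)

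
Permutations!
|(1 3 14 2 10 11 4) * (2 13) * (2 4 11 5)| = |(1 3 14 13 4)(2 10 5)| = 15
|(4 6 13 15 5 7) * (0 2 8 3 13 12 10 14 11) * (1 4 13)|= 44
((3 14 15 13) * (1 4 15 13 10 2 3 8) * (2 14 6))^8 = ((1 4 15 10 14 13 8)(2 3 6))^8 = (1 4 15 10 14 13 8)(2 6 3)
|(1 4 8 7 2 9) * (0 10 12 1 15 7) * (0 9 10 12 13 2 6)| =|(0 12 1 4 8 9 15 7 6)(2 10 13)| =9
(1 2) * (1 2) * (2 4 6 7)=(2 4 6 7)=[0, 1, 4, 3, 6, 5, 7, 2]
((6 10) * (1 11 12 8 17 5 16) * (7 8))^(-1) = (1 16 5 17 8 7 12 11)(6 10)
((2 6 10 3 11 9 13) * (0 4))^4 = ((0 4)(2 6 10 3 11 9 13))^4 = (2 11 6 9 10 13 3)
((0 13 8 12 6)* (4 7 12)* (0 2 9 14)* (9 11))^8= (0 11 12 8 14 2 7 13 9 6 4)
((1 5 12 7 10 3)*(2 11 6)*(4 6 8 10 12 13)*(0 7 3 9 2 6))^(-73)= (0 4 13 5 1 3 12 7)(2 8 9 11 10)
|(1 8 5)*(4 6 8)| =5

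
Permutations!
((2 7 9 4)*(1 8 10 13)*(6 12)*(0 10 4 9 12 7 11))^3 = ((0 10 13 1 8 4 2 11)(6 7 12))^3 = (0 1 2 10 8 11 13 4)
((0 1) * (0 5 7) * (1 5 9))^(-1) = ((0 5 7)(1 9))^(-1) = (0 7 5)(1 9)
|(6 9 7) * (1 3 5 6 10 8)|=|(1 3 5 6 9 7 10 8)|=8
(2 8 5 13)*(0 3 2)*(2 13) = [3, 1, 8, 13, 4, 2, 6, 7, 5, 9, 10, 11, 12, 0] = (0 3 13)(2 8 5)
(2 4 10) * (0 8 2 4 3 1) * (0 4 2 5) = [8, 4, 3, 1, 10, 0, 6, 7, 5, 9, 2] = (0 8 5)(1 4 10 2 3)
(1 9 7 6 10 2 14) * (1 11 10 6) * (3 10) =(1 9 7)(2 14 11 3 10) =[0, 9, 14, 10, 4, 5, 6, 1, 8, 7, 2, 3, 12, 13, 11]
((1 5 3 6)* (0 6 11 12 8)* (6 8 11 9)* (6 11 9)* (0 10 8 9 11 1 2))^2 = ((0 9 1 5 3 6 2)(8 10)(11 12))^2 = (12)(0 1 3 2 9 5 6)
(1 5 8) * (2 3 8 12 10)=[0, 5, 3, 8, 4, 12, 6, 7, 1, 9, 2, 11, 10]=(1 5 12 10 2 3 8)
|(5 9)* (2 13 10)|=|(2 13 10)(5 9)|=6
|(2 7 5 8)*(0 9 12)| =12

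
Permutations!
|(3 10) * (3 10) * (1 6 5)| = 3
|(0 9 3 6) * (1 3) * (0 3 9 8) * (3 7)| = 6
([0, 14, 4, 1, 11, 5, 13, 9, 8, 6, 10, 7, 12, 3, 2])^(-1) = [0, 3, 14, 13, 2, 5, 9, 11, 8, 7, 10, 4, 12, 6, 1]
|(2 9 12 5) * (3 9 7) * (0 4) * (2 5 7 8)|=|(0 4)(2 8)(3 9 12 7)|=4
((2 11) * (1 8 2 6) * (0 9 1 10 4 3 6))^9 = (0 8)(1 11)(2 9)(3 6 10 4)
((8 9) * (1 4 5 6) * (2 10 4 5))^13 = ((1 5 6)(2 10 4)(8 9))^13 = (1 5 6)(2 10 4)(8 9)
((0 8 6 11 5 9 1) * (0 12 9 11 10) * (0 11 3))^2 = (0 6 11 3 8 10 5)(1 9 12)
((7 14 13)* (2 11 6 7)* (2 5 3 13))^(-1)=(2 14 7 6 11)(3 5 13)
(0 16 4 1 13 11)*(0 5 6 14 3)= (0 16 4 1 13 11 5 6 14 3)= [16, 13, 2, 0, 1, 6, 14, 7, 8, 9, 10, 5, 12, 11, 3, 15, 4]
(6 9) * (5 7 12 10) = [0, 1, 2, 3, 4, 7, 9, 12, 8, 6, 5, 11, 10] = (5 7 12 10)(6 9)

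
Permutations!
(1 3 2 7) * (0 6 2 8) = (0 6 2 7 1 3 8) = [6, 3, 7, 8, 4, 5, 2, 1, 0]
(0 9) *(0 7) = (0 9 7) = [9, 1, 2, 3, 4, 5, 6, 0, 8, 7]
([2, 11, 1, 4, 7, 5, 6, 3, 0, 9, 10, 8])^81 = [2, 11, 1, 3, 4, 5, 6, 7, 0, 9, 10, 8]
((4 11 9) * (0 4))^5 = (0 4 11 9)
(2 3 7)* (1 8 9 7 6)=(1 8 9 7 2 3 6)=[0, 8, 3, 6, 4, 5, 1, 2, 9, 7]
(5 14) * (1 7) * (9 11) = (1 7)(5 14)(9 11) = [0, 7, 2, 3, 4, 14, 6, 1, 8, 11, 10, 9, 12, 13, 5]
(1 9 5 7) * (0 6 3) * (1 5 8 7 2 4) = [6, 9, 4, 0, 1, 2, 3, 5, 7, 8] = (0 6 3)(1 9 8 7 5 2 4)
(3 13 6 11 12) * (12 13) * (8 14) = (3 12)(6 11 13)(8 14) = [0, 1, 2, 12, 4, 5, 11, 7, 14, 9, 10, 13, 3, 6, 8]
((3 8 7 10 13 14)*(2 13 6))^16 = ((2 13 14 3 8 7 10 6))^16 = (14)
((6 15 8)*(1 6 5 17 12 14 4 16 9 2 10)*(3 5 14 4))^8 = ((1 6 15 8 14 3 5 17 12 4 16 9 2 10))^8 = (1 12 15 16 14 2 5)(3 10 17 6 4 8 9)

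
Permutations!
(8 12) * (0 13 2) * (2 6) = (0 13 6 2)(8 12) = [13, 1, 0, 3, 4, 5, 2, 7, 12, 9, 10, 11, 8, 6]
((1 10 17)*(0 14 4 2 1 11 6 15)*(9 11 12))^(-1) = ((0 14 4 2 1 10 17 12 9 11 6 15))^(-1) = (0 15 6 11 9 12 17 10 1 2 4 14)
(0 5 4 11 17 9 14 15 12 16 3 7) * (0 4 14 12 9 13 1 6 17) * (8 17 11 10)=(0 5 14 15 9 12 16 3 7 4 10 8 17 13 1 6 11)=[5, 6, 2, 7, 10, 14, 11, 4, 17, 12, 8, 0, 16, 1, 15, 9, 3, 13]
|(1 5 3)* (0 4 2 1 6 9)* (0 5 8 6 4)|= 8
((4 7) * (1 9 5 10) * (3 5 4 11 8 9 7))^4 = (1 9 10 8 5 11 3 7 4) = ((1 7 11 8 9 4 3 5 10))^4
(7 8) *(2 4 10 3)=(2 4 10 3)(7 8)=[0, 1, 4, 2, 10, 5, 6, 8, 7, 9, 3]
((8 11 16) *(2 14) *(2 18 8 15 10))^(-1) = (2 10 15 16 11 8 18 14)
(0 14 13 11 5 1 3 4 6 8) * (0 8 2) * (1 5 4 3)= (0 14 13 11 4 6 2)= [14, 1, 0, 3, 6, 5, 2, 7, 8, 9, 10, 4, 12, 11, 13]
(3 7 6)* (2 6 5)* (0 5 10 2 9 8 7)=(0 5 9 8 7 10 2 6 3)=[5, 1, 6, 0, 4, 9, 3, 10, 7, 8, 2]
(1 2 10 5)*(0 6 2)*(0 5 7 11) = (0 6 2 10 7 11)(1 5) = [6, 5, 10, 3, 4, 1, 2, 11, 8, 9, 7, 0]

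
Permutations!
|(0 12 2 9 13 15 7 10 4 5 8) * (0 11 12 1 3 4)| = |(0 1 3 4 5 8 11 12 2 9 13 15 7 10)| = 14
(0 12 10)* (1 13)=(0 12 10)(1 13)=[12, 13, 2, 3, 4, 5, 6, 7, 8, 9, 0, 11, 10, 1]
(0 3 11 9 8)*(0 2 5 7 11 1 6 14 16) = (0 3 1 6 14 16)(2 5 7 11 9 8) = [3, 6, 5, 1, 4, 7, 14, 11, 2, 8, 10, 9, 12, 13, 16, 15, 0]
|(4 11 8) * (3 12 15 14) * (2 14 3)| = |(2 14)(3 12 15)(4 11 8)| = 6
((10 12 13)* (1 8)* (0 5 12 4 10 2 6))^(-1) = (0 6 2 13 12 5)(1 8)(4 10) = ((0 5 12 13 2 6)(1 8)(4 10))^(-1)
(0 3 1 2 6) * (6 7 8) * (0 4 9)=[3, 2, 7, 1, 9, 5, 4, 8, 6, 0]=(0 3 1 2 7 8 6 4 9)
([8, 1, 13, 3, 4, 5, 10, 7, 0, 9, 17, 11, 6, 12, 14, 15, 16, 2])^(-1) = (0 8)(2 17 10 6 12 13)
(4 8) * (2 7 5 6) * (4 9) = (2 7 5 6)(4 8 9) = [0, 1, 7, 3, 8, 6, 2, 5, 9, 4]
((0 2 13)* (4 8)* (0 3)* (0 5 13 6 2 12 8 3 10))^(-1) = (0 10 13 5 3 4 8 12)(2 6)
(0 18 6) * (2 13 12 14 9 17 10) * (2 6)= [18, 1, 13, 3, 4, 5, 0, 7, 8, 17, 6, 11, 14, 12, 9, 15, 16, 10, 2]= (0 18 2 13 12 14 9 17 10 6)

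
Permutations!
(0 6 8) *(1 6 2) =[2, 6, 1, 3, 4, 5, 8, 7, 0] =(0 2 1 6 8)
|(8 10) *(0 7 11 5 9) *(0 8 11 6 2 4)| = 5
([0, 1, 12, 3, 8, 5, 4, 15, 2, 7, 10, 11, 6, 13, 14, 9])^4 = [0, 1, 8, 3, 6, 5, 12, 15, 4, 7, 10, 11, 2, 13, 14, 9]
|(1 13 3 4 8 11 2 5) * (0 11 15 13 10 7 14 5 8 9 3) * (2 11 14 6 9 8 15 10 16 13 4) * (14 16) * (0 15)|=12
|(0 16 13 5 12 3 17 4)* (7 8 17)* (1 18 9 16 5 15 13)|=|(0 5 12 3 7 8 17 4)(1 18 9 16)(13 15)|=8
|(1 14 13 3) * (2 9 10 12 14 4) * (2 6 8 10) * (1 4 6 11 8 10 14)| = |(1 6 10 12)(2 9)(3 4 11 8 14 13)| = 12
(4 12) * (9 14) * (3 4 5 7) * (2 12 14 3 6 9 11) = (2 12 5 7 6 9 3 4 14 11) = [0, 1, 12, 4, 14, 7, 9, 6, 8, 3, 10, 2, 5, 13, 11]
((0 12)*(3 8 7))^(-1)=((0 12)(3 8 7))^(-1)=(0 12)(3 7 8)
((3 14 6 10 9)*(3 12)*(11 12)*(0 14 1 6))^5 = ((0 14)(1 6 10 9 11 12 3))^5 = (0 14)(1 12 9 6 3 11 10)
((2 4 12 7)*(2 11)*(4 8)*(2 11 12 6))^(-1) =((2 8 4 6)(7 12))^(-1) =(2 6 4 8)(7 12)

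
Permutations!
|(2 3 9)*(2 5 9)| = |(2 3)(5 9)| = 2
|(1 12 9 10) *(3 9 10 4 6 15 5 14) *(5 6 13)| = |(1 12 10)(3 9 4 13 5 14)(6 15)| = 6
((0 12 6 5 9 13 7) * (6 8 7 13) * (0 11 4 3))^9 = ((13)(0 12 8 7 11 4 3)(5 9 6))^9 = (13)(0 8 11 3 12 7 4)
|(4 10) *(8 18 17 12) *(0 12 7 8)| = 4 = |(0 12)(4 10)(7 8 18 17)|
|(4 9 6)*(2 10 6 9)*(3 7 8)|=12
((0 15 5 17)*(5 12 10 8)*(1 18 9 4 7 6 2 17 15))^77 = (0 7 1 6 18 2 9 17 4)(5 12 8 15 10)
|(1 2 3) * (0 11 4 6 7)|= |(0 11 4 6 7)(1 2 3)|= 15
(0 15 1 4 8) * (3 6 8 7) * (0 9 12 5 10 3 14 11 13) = (0 15 1 4 7 14 11 13)(3 6 8 9 12 5 10) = [15, 4, 2, 6, 7, 10, 8, 14, 9, 12, 3, 13, 5, 0, 11, 1]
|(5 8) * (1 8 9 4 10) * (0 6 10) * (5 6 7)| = |(0 7 5 9 4)(1 8 6 10)| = 20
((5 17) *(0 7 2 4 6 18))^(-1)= (0 18 6 4 2 7)(5 17)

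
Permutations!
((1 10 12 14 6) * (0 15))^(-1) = ((0 15)(1 10 12 14 6))^(-1) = (0 15)(1 6 14 12 10)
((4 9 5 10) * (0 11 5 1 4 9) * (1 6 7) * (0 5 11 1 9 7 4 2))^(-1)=((11)(0 1 2)(4 5 10 7 9 6))^(-1)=(11)(0 2 1)(4 6 9 7 10 5)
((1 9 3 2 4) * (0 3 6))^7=((0 3 2 4 1 9 6))^7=(9)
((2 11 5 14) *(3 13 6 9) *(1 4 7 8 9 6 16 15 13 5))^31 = ((1 4 7 8 9 3 5 14 2 11)(13 16 15))^31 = (1 4 7 8 9 3 5 14 2 11)(13 16 15)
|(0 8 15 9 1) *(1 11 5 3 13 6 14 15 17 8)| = |(0 1)(3 13 6 14 15 9 11 5)(8 17)| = 8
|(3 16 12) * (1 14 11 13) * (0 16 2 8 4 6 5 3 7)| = |(0 16 12 7)(1 14 11 13)(2 8 4 6 5 3)| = 12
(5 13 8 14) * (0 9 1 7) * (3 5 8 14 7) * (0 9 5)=[5, 3, 2, 0, 4, 13, 6, 9, 7, 1, 10, 11, 12, 14, 8]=(0 5 13 14 8 7 9 1 3)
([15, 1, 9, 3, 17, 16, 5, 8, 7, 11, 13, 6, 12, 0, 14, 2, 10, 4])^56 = [5, 1, 10, 3, 4, 2, 15, 7, 8, 13, 11, 0, 12, 6, 14, 16, 9, 17]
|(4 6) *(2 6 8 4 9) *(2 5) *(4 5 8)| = 5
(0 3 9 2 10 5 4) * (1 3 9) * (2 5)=(0 9 5 4)(1 3)(2 10)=[9, 3, 10, 1, 0, 4, 6, 7, 8, 5, 2]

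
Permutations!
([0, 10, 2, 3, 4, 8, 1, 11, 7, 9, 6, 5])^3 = [0, 1, 2, 3, 4, 11, 6, 8, 5, 9, 10, 7]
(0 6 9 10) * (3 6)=[3, 1, 2, 6, 4, 5, 9, 7, 8, 10, 0]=(0 3 6 9 10)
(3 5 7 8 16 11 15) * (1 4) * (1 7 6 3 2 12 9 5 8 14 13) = (1 4 7 14 13)(2 12 9 5 6 3 8 16 11 15) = [0, 4, 12, 8, 7, 6, 3, 14, 16, 5, 10, 15, 9, 1, 13, 2, 11]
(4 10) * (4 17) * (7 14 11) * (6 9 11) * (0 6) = [6, 1, 2, 3, 10, 5, 9, 14, 8, 11, 17, 7, 12, 13, 0, 15, 16, 4] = (0 6 9 11 7 14)(4 10 17)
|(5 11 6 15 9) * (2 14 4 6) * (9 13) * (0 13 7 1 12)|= 13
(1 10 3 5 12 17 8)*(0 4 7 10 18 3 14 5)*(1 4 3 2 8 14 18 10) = [3, 10, 8, 0, 7, 12, 6, 1, 4, 9, 18, 11, 17, 13, 5, 15, 16, 14, 2] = (0 3)(1 10 18 2 8 4 7)(5 12 17 14)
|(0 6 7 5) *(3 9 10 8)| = |(0 6 7 5)(3 9 10 8)| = 4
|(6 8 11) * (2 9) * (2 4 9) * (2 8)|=4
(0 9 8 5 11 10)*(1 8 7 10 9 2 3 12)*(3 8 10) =[2, 10, 8, 12, 4, 11, 6, 3, 5, 7, 0, 9, 1] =(0 2 8 5 11 9 7 3 12 1 10)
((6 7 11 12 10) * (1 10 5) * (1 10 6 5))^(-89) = (1 6 7 11 12)(5 10)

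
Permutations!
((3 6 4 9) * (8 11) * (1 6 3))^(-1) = ((1 6 4 9)(8 11))^(-1) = (1 9 4 6)(8 11)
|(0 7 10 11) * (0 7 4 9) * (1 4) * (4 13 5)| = |(0 1 13 5 4 9)(7 10 11)| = 6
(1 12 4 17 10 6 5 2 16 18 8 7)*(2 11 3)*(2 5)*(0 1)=[1, 12, 16, 5, 17, 11, 2, 0, 7, 9, 6, 3, 4, 13, 14, 15, 18, 10, 8]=(0 1 12 4 17 10 6 2 16 18 8 7)(3 5 11)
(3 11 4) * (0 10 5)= (0 10 5)(3 11 4)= [10, 1, 2, 11, 3, 0, 6, 7, 8, 9, 5, 4]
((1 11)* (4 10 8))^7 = (1 11)(4 10 8)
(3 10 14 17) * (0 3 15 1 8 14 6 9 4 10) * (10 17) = (0 3)(1 8 14 10 6 9 4 17 15) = [3, 8, 2, 0, 17, 5, 9, 7, 14, 4, 6, 11, 12, 13, 10, 1, 16, 15]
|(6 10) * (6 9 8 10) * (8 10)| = |(9 10)| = 2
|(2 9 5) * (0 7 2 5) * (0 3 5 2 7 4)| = 4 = |(0 4)(2 9 3 5)|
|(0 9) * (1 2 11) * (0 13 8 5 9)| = |(1 2 11)(5 9 13 8)| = 12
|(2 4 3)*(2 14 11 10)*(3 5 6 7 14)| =|(2 4 5 6 7 14 11 10)| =8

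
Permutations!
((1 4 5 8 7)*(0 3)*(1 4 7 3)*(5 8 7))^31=((0 1 5 7 4 8 3))^31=(0 7 3 5 8 1 4)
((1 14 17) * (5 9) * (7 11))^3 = (17)(5 9)(7 11)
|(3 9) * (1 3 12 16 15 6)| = 7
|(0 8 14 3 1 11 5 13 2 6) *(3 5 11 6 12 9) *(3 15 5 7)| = |(0 8 14 7 3 1 6)(2 12 9 15 5 13)| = 42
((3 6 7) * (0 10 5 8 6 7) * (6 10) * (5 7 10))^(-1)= ((0 6)(3 10 7)(5 8))^(-1)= (0 6)(3 7 10)(5 8)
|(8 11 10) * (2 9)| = 6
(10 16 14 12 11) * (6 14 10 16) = (6 14 12 11 16 10) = [0, 1, 2, 3, 4, 5, 14, 7, 8, 9, 6, 16, 11, 13, 12, 15, 10]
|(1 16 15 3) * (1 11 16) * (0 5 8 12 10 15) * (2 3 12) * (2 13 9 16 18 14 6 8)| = |(0 5 2 3 11 18 14 6 8 13 9 16)(10 15 12)| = 12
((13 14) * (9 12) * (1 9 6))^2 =(14)(1 12)(6 9)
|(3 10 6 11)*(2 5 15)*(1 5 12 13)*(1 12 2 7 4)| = 20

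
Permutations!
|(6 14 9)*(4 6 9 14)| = 2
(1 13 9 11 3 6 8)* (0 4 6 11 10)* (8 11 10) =(0 4 6 11 3 10)(1 13 9 8) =[4, 13, 2, 10, 6, 5, 11, 7, 1, 8, 0, 3, 12, 9]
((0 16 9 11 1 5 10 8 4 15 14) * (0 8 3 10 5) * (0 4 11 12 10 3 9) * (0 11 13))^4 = ((0 16 11 1 4 15 14 8 13)(9 12 10))^4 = (0 4 13 1 8 11 14 16 15)(9 12 10)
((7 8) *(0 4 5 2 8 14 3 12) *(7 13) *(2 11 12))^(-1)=((0 4 5 11 12)(2 8 13 7 14 3))^(-1)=(0 12 11 5 4)(2 3 14 7 13 8)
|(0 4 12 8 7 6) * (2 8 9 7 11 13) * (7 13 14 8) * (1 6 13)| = |(0 4 12 9 1 6)(2 7 13)(8 11 14)| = 6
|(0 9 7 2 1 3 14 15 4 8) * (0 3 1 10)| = |(0 9 7 2 10)(3 14 15 4 8)| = 5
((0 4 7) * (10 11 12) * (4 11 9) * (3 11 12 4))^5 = (0 11 10 7 3 12 4 9)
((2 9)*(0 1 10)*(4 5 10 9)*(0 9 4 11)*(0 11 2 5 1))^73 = (11)(1 4)(5 10 9)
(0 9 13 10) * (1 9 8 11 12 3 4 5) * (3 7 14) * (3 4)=(0 8 11 12 7 14 4 5 1 9 13 10)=[8, 9, 2, 3, 5, 1, 6, 14, 11, 13, 0, 12, 7, 10, 4]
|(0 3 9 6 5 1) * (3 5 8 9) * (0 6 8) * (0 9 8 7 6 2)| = 12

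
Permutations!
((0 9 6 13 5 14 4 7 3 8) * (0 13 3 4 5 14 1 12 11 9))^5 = (1 3)(4 7)(5 6)(8 12)(9 14)(11 13) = ((1 12 11 9 6 3 8 13 14 5)(4 7))^5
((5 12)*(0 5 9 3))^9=(0 3 9 12 5)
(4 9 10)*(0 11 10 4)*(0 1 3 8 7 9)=(0 11 10 1 3 8 7 9 4)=[11, 3, 2, 8, 0, 5, 6, 9, 7, 4, 1, 10]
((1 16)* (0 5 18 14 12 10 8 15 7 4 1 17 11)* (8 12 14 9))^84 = (18)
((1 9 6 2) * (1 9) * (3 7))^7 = (2 9 6)(3 7)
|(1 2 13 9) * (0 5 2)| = |(0 5 2 13 9 1)| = 6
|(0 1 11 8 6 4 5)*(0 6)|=|(0 1 11 8)(4 5 6)|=12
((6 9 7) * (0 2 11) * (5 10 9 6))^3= ((0 2 11)(5 10 9 7))^3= (11)(5 7 9 10)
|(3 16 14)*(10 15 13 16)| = 6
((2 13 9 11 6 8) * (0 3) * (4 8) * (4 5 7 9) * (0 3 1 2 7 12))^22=(0 5 11 7 4 2)(1 12 6 9 8 13)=((0 1 2 13 4 8 7 9 11 6 5 12))^22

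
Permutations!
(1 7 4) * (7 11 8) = (1 11 8 7 4) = [0, 11, 2, 3, 1, 5, 6, 4, 7, 9, 10, 8]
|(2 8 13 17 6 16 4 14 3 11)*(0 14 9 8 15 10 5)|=56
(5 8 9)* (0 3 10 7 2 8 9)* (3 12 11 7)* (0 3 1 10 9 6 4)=[12, 10, 8, 9, 0, 6, 4, 2, 3, 5, 1, 7, 11]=(0 12 11 7 2 8 3 9 5 6 4)(1 10)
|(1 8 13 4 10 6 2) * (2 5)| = 8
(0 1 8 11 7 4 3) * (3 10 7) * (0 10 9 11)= (0 1 8)(3 10 7 4 9 11)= [1, 8, 2, 10, 9, 5, 6, 4, 0, 11, 7, 3]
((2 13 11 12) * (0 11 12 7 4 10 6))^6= (13)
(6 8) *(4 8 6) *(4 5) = (4 8 5) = [0, 1, 2, 3, 8, 4, 6, 7, 5]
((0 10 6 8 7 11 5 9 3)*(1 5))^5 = (0 11)(1 10)(3 7)(5 6)(8 9)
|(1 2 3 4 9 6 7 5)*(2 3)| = |(1 3 4 9 6 7 5)| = 7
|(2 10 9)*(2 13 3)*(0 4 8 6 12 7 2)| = 11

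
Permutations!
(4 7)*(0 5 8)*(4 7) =(0 5 8) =[5, 1, 2, 3, 4, 8, 6, 7, 0]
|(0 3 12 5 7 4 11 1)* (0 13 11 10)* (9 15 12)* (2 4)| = 30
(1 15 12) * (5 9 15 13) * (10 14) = (1 13 5 9 15 12)(10 14) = [0, 13, 2, 3, 4, 9, 6, 7, 8, 15, 14, 11, 1, 5, 10, 12]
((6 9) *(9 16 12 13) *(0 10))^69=((0 10)(6 16 12 13 9))^69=(0 10)(6 9 13 12 16)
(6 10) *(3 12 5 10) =(3 12 5 10 6) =[0, 1, 2, 12, 4, 10, 3, 7, 8, 9, 6, 11, 5]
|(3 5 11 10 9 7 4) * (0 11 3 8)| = |(0 11 10 9 7 4 8)(3 5)| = 14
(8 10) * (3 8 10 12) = [0, 1, 2, 8, 4, 5, 6, 7, 12, 9, 10, 11, 3] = (3 8 12)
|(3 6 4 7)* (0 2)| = 4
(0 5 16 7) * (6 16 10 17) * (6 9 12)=(0 5 10 17 9 12 6 16 7)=[5, 1, 2, 3, 4, 10, 16, 0, 8, 12, 17, 11, 6, 13, 14, 15, 7, 9]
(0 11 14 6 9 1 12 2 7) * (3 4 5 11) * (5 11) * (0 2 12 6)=(0 3 4 11 14)(1 6 9)(2 7)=[3, 6, 7, 4, 11, 5, 9, 2, 8, 1, 10, 14, 12, 13, 0]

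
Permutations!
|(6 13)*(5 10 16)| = 6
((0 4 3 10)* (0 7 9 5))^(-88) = (0 10 5 3 9 4 7)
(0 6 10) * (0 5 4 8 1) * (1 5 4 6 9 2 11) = (0 9 2 11 1)(4 8 5 6 10) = [9, 0, 11, 3, 8, 6, 10, 7, 5, 2, 4, 1]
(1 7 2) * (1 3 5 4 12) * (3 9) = (1 7 2 9 3 5 4 12) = [0, 7, 9, 5, 12, 4, 6, 2, 8, 3, 10, 11, 1]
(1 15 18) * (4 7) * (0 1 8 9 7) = (0 1 15 18 8 9 7 4) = [1, 15, 2, 3, 0, 5, 6, 4, 9, 7, 10, 11, 12, 13, 14, 18, 16, 17, 8]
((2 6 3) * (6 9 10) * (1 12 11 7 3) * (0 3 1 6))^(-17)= (0 9 3 10 2)(1 7 11 12)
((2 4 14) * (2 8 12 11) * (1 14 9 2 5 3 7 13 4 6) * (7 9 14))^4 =(1 14 5 6 4 11 2 13 12 9 7 8 3)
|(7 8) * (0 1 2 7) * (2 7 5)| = 4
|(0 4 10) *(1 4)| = |(0 1 4 10)| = 4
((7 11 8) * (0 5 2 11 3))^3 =((0 5 2 11 8 7 3))^3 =(0 11 3 2 7 5 8)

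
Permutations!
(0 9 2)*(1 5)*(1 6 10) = (0 9 2)(1 5 6 10) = [9, 5, 0, 3, 4, 6, 10, 7, 8, 2, 1]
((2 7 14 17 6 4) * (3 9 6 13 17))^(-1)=(2 4 6 9 3 14 7)(13 17)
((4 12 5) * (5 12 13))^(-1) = ((4 13 5))^(-1) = (4 5 13)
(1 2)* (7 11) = [0, 2, 1, 3, 4, 5, 6, 11, 8, 9, 10, 7] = (1 2)(7 11)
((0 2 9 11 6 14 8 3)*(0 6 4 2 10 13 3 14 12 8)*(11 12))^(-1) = (0 14 8 12 9 2 4 11 6 3 13 10)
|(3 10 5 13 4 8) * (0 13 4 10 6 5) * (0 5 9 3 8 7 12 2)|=|(0 13 10 5 4 7 12 2)(3 6 9)|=24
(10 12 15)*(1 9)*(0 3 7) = [3, 9, 2, 7, 4, 5, 6, 0, 8, 1, 12, 11, 15, 13, 14, 10] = (0 3 7)(1 9)(10 12 15)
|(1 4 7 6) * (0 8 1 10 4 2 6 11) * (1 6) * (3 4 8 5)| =|(0 5 3 4 7 11)(1 2)(6 10 8)| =6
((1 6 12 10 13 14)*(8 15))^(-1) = (1 14 13 10 12 6)(8 15)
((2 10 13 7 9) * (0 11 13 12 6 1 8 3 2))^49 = (0 9 7 13 11)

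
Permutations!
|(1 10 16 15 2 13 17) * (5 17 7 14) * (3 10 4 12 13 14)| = |(1 4 12 13 7 3 10 16 15 2 14 5 17)| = 13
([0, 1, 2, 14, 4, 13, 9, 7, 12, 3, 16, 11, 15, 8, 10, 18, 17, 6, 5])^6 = (18)(3 9 6 17 16 10 14)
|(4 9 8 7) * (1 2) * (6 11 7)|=|(1 2)(4 9 8 6 11 7)|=6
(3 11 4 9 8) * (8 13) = [0, 1, 2, 11, 9, 5, 6, 7, 3, 13, 10, 4, 12, 8] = (3 11 4 9 13 8)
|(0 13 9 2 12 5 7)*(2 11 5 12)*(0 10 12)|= 8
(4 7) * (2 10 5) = (2 10 5)(4 7) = [0, 1, 10, 3, 7, 2, 6, 4, 8, 9, 5]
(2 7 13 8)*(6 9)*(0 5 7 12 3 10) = (0 5 7 13 8 2 12 3 10)(6 9) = [5, 1, 12, 10, 4, 7, 9, 13, 2, 6, 0, 11, 3, 8]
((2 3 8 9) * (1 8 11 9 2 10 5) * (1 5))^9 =((1 8 2 3 11 9 10))^9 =(1 2 11 10 8 3 9)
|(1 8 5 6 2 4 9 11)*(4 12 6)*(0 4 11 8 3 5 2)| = 28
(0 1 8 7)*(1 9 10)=(0 9 10 1 8 7)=[9, 8, 2, 3, 4, 5, 6, 0, 7, 10, 1]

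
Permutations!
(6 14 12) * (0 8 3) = (0 8 3)(6 14 12) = [8, 1, 2, 0, 4, 5, 14, 7, 3, 9, 10, 11, 6, 13, 12]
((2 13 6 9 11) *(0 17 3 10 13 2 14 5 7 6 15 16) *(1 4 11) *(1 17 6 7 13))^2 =(0 9 3 1 11 5 15)(4 14 13 16 6 17 10)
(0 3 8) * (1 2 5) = (0 3 8)(1 2 5) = [3, 2, 5, 8, 4, 1, 6, 7, 0]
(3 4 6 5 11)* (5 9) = [0, 1, 2, 4, 6, 11, 9, 7, 8, 5, 10, 3] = (3 4 6 9 5 11)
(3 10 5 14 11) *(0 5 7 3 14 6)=(0 5 6)(3 10 7)(11 14)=[5, 1, 2, 10, 4, 6, 0, 3, 8, 9, 7, 14, 12, 13, 11]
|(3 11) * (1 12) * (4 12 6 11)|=|(1 6 11 3 4 12)|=6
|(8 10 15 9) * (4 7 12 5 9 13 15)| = |(4 7 12 5 9 8 10)(13 15)| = 14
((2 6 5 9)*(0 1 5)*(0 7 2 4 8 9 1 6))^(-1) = ((0 6 7 2)(1 5)(4 8 9))^(-1) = (0 2 7 6)(1 5)(4 9 8)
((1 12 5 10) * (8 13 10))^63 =(1 8)(5 10)(12 13)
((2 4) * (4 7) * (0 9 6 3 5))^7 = ((0 9 6 3 5)(2 7 4))^7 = (0 6 5 9 3)(2 7 4)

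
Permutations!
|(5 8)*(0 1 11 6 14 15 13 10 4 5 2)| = 12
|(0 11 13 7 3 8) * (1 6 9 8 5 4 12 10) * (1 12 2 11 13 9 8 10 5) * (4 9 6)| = 20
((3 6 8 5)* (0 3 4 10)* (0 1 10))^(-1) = (0 4 5 8 6 3)(1 10)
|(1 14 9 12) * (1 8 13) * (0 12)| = 7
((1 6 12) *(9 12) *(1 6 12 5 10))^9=(1 9)(5 12)(6 10)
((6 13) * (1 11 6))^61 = ((1 11 6 13))^61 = (1 11 6 13)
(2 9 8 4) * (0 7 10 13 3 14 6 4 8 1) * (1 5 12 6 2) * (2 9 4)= (0 7 10 13 3 14 9 5 12 6 2 4 1)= [7, 0, 4, 14, 1, 12, 2, 10, 8, 5, 13, 11, 6, 3, 9]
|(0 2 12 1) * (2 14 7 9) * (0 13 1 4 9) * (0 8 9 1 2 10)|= 30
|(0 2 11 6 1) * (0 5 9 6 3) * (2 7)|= 20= |(0 7 2 11 3)(1 5 9 6)|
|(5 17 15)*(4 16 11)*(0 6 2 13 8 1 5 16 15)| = 8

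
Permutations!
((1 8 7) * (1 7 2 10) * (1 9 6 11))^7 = (11)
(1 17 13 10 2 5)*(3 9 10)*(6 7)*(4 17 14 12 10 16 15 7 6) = (1 14 12 10 2 5)(3 9 16 15 7 4 17 13) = [0, 14, 5, 9, 17, 1, 6, 4, 8, 16, 2, 11, 10, 3, 12, 7, 15, 13]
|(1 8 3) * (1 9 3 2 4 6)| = |(1 8 2 4 6)(3 9)| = 10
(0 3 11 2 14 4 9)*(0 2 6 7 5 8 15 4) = (0 3 11 6 7 5 8 15 4 9 2 14) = [3, 1, 14, 11, 9, 8, 7, 5, 15, 2, 10, 6, 12, 13, 0, 4]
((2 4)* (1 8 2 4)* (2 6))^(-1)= ((1 8 6 2))^(-1)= (1 2 6 8)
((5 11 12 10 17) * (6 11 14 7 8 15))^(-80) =((5 14 7 8 15 6 11 12 10 17))^(-80) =(17)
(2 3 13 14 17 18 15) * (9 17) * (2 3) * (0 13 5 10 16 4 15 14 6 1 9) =(0 13 6 1 9 17 18 14)(3 5 10 16 4 15) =[13, 9, 2, 5, 15, 10, 1, 7, 8, 17, 16, 11, 12, 6, 0, 3, 4, 18, 14]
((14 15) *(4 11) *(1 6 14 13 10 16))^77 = (16)(4 11) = ((1 6 14 15 13 10 16)(4 11))^77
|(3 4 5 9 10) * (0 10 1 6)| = 8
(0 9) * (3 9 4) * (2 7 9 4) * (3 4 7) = (0 2 3 7 9) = [2, 1, 3, 7, 4, 5, 6, 9, 8, 0]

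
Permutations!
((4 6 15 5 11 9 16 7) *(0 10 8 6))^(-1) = (0 4 7 16 9 11 5 15 6 8 10)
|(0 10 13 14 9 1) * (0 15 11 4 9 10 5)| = 30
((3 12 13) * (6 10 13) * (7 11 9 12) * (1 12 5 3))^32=(1 6 13 12 10)(3 11 5 7 9)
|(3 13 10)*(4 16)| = |(3 13 10)(4 16)| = 6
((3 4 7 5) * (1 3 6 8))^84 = (8)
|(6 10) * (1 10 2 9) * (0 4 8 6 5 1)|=6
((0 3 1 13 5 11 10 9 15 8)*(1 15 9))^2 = (0 15)(1 5 10 13 11)(3 8)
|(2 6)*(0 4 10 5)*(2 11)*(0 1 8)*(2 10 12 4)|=|(0 2 6 11 10 5 1 8)(4 12)|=8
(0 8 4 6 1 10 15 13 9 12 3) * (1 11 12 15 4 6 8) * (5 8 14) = (0 1 10 4 14 5 8 6 11 12 3)(9 15 13) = [1, 10, 2, 0, 14, 8, 11, 7, 6, 15, 4, 12, 3, 9, 5, 13]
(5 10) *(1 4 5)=[0, 4, 2, 3, 5, 10, 6, 7, 8, 9, 1]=(1 4 5 10)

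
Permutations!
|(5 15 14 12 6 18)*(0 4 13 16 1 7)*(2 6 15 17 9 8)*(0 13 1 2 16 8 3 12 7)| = |(0 4 1)(2 6 18 5 17 9 3 12 15 14 7 13 8 16)| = 42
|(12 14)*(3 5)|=|(3 5)(12 14)|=2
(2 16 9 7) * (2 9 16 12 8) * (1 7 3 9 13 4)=(16)(1 7 13 4)(2 12 8)(3 9)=[0, 7, 12, 9, 1, 5, 6, 13, 2, 3, 10, 11, 8, 4, 14, 15, 16]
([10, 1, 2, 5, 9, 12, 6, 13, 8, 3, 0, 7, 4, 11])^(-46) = [0, 1, 2, 9, 12, 3, 6, 11, 8, 4, 10, 13, 5, 7]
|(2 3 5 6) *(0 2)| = |(0 2 3 5 6)| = 5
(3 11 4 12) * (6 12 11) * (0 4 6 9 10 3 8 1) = (0 4 11 6 12 8 1)(3 9 10) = [4, 0, 2, 9, 11, 5, 12, 7, 1, 10, 3, 6, 8]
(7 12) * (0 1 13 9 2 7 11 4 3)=(0 1 13 9 2 7 12 11 4 3)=[1, 13, 7, 0, 3, 5, 6, 12, 8, 2, 10, 4, 11, 9]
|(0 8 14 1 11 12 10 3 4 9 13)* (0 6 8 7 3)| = |(0 7 3 4 9 13 6 8 14 1 11 12 10)| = 13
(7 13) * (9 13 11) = (7 11 9 13) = [0, 1, 2, 3, 4, 5, 6, 11, 8, 13, 10, 9, 12, 7]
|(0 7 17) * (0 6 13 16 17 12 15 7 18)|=12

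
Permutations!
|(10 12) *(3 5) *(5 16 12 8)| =|(3 16 12 10 8 5)| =6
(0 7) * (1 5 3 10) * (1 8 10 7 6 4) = [6, 5, 2, 7, 1, 3, 4, 0, 10, 9, 8] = (0 6 4 1 5 3 7)(8 10)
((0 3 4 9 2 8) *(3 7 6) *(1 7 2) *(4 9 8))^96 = (1 7 6 3 9)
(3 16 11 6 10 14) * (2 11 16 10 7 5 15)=(16)(2 11 6 7 5 15)(3 10 14)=[0, 1, 11, 10, 4, 15, 7, 5, 8, 9, 14, 6, 12, 13, 3, 2, 16]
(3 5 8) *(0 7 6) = [7, 1, 2, 5, 4, 8, 0, 6, 3] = (0 7 6)(3 5 8)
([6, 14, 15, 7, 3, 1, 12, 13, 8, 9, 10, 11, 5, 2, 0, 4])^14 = [12, 0, 4, 13, 7, 14, 5, 2, 8, 9, 10, 11, 1, 15, 6, 3]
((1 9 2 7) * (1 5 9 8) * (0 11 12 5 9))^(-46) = ((0 11 12 5)(1 8)(2 7 9))^(-46) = (0 12)(2 9 7)(5 11)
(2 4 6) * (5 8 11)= [0, 1, 4, 3, 6, 8, 2, 7, 11, 9, 10, 5]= (2 4 6)(5 8 11)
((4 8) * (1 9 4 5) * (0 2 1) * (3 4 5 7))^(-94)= ((0 2 1 9 5)(3 4 8 7))^(-94)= (0 2 1 9 5)(3 8)(4 7)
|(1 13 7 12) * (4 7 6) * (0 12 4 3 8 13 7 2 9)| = |(0 12 1 7 4 2 9)(3 8 13 6)| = 28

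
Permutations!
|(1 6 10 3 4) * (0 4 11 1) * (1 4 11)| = |(0 11 4)(1 6 10 3)| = 12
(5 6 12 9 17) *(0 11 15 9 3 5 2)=(0 11 15 9 17 2)(3 5 6 12)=[11, 1, 0, 5, 4, 6, 12, 7, 8, 17, 10, 15, 3, 13, 14, 9, 16, 2]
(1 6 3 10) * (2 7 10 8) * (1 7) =(1 6 3 8 2)(7 10) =[0, 6, 1, 8, 4, 5, 3, 10, 2, 9, 7]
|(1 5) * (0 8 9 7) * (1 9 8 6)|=|(0 6 1 5 9 7)|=6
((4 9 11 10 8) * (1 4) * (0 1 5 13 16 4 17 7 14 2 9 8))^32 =((0 1 17 7 14 2 9 11 10)(4 8 5 13 16))^32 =(0 2 1 9 17 11 7 10 14)(4 5 16 8 13)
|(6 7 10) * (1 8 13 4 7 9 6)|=6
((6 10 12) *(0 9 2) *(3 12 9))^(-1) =((0 3 12 6 10 9 2))^(-1) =(0 2 9 10 6 12 3)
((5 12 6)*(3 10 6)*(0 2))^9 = (0 2)(3 12 5 6 10)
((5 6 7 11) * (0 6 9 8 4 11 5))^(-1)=(0 11 4 8 9 5 7 6)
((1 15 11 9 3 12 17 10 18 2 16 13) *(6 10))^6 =(1 17 13 12 16 3 2 9 18 11 10 15 6)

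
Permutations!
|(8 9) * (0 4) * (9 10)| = 6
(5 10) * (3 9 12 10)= [0, 1, 2, 9, 4, 3, 6, 7, 8, 12, 5, 11, 10]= (3 9 12 10 5)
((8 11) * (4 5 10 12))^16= (12)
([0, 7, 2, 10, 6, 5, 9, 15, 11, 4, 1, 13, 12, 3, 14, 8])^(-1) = (1 10 3 13 11 8 15 7)(4 9 6)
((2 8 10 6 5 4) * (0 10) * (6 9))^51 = ((0 10 9 6 5 4 2 8))^51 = (0 6 2 10 5 8 9 4)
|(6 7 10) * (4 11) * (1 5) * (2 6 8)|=10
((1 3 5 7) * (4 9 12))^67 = ((1 3 5 7)(4 9 12))^67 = (1 7 5 3)(4 9 12)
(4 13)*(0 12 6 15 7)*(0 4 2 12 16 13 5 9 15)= (0 16 13 2 12 6)(4 5 9 15 7)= [16, 1, 12, 3, 5, 9, 0, 4, 8, 15, 10, 11, 6, 2, 14, 7, 13]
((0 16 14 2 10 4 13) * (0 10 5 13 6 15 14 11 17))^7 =((0 16 11 17)(2 5 13 10 4 6 15 14))^7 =(0 17 11 16)(2 14 15 6 4 10 13 5)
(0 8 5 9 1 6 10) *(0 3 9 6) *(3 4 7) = (0 8 5 6 10 4 7 3 9 1) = [8, 0, 2, 9, 7, 6, 10, 3, 5, 1, 4]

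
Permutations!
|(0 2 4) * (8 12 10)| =3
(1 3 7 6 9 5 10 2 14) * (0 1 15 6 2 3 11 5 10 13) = (0 1 11 5 13)(2 14 15 6 9 10 3 7) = [1, 11, 14, 7, 4, 13, 9, 2, 8, 10, 3, 5, 12, 0, 15, 6]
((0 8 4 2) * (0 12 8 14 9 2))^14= ((0 14 9 2 12 8 4))^14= (14)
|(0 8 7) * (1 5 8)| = 5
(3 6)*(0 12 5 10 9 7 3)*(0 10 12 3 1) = (0 3 6 10 9 7 1)(5 12) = [3, 0, 2, 6, 4, 12, 10, 1, 8, 7, 9, 11, 5]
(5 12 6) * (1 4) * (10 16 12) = [0, 4, 2, 3, 1, 10, 5, 7, 8, 9, 16, 11, 6, 13, 14, 15, 12] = (1 4)(5 10 16 12 6)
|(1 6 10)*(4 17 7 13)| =|(1 6 10)(4 17 7 13)| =12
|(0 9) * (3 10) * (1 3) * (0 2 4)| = 12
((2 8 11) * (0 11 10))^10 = (11)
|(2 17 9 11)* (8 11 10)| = 6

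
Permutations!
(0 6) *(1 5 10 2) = [6, 5, 1, 3, 4, 10, 0, 7, 8, 9, 2] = (0 6)(1 5 10 2)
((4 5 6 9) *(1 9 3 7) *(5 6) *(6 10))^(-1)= ((1 9 4 10 6 3 7))^(-1)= (1 7 3 6 10 4 9)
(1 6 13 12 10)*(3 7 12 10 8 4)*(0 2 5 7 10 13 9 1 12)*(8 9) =[2, 6, 5, 10, 3, 7, 8, 0, 4, 1, 12, 11, 9, 13] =(13)(0 2 5 7)(1 6 8 4 3 10 12 9)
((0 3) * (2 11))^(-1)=(0 3)(2 11)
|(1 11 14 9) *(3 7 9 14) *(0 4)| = |(14)(0 4)(1 11 3 7 9)| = 10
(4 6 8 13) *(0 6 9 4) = [6, 1, 2, 3, 9, 5, 8, 7, 13, 4, 10, 11, 12, 0] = (0 6 8 13)(4 9)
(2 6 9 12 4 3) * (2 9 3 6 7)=(2 7)(3 9 12 4 6)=[0, 1, 7, 9, 6, 5, 3, 2, 8, 12, 10, 11, 4]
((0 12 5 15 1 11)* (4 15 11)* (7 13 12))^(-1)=(0 11 5 12 13 7)(1 15 4)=((0 7 13 12 5 11)(1 4 15))^(-1)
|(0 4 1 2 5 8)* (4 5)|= |(0 5 8)(1 2 4)|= 3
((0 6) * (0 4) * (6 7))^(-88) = ((0 7 6 4))^(-88) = (7)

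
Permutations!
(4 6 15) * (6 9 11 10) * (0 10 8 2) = [10, 1, 0, 3, 9, 5, 15, 7, 2, 11, 6, 8, 12, 13, 14, 4] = (0 10 6 15 4 9 11 8 2)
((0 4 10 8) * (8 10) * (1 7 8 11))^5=((0 4 11 1 7 8))^5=(0 8 7 1 11 4)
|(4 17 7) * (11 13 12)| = 3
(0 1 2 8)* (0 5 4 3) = (0 1 2 8 5 4 3) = [1, 2, 8, 0, 3, 4, 6, 7, 5]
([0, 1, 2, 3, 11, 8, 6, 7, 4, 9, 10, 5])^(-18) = [0, 1, 2, 3, 5, 4, 6, 7, 11, 9, 10, 8]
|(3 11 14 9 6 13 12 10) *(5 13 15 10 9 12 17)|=24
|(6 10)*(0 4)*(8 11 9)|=|(0 4)(6 10)(8 11 9)|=6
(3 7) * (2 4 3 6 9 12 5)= (2 4 3 7 6 9 12 5)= [0, 1, 4, 7, 3, 2, 9, 6, 8, 12, 10, 11, 5]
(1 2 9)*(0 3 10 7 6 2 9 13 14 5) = (0 3 10 7 6 2 13 14 5)(1 9) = [3, 9, 13, 10, 4, 0, 2, 6, 8, 1, 7, 11, 12, 14, 5]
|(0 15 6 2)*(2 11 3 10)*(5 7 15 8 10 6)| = |(0 8 10 2)(3 6 11)(5 7 15)| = 12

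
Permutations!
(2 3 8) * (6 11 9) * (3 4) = [0, 1, 4, 8, 3, 5, 11, 7, 2, 6, 10, 9] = (2 4 3 8)(6 11 9)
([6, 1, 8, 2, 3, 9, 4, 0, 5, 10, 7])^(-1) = [7, 1, 3, 4, 6, 8, 0, 10, 2, 5, 9]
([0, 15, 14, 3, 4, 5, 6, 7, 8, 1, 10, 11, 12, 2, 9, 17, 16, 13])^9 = (1 17 2 9 15 13 14)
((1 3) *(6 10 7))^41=(1 3)(6 7 10)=((1 3)(6 10 7))^41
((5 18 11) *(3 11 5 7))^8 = (18)(3 7 11)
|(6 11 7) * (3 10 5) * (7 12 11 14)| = |(3 10 5)(6 14 7)(11 12)| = 6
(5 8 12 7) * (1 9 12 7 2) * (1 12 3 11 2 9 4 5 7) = (1 4 5 8)(2 12 9 3 11) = [0, 4, 12, 11, 5, 8, 6, 7, 1, 3, 10, 2, 9]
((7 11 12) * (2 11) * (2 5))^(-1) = ((2 11 12 7 5))^(-1) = (2 5 7 12 11)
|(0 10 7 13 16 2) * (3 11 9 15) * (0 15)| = 10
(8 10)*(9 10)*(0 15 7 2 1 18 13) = (0 15 7 2 1 18 13)(8 9 10) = [15, 18, 1, 3, 4, 5, 6, 2, 9, 10, 8, 11, 12, 0, 14, 7, 16, 17, 13]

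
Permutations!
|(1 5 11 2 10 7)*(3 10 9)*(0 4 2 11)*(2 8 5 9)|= |(11)(0 4 8 5)(1 9 3 10 7)|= 20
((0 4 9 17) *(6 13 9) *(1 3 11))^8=((0 4 6 13 9 17)(1 3 11))^8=(0 6 9)(1 11 3)(4 13 17)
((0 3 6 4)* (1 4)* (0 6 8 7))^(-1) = (0 7 8 3)(1 6 4)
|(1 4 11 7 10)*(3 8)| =10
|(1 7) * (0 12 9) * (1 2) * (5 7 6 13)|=|(0 12 9)(1 6 13 5 7 2)|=6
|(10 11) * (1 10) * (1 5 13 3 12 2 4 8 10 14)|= |(1 14)(2 4 8 10 11 5 13 3 12)|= 18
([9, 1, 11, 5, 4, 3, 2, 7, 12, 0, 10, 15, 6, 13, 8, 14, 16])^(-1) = (16)(0 9)(2 6 12 8 14 15 11)(3 5)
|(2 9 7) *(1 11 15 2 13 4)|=|(1 11 15 2 9 7 13 4)|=8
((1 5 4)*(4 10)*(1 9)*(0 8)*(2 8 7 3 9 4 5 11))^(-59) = (0 11 3 8 1 7 2 9)(5 10)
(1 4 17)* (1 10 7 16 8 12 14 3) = [0, 4, 2, 1, 17, 5, 6, 16, 12, 9, 7, 11, 14, 13, 3, 15, 8, 10] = (1 4 17 10 7 16 8 12 14 3)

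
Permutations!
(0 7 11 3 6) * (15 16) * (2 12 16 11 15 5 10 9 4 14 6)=(0 7 15 11 3 2 12 16 5 10 9 4 14 6)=[7, 1, 12, 2, 14, 10, 0, 15, 8, 4, 9, 3, 16, 13, 6, 11, 5]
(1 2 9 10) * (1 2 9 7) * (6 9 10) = (1 10 2 7)(6 9) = [0, 10, 7, 3, 4, 5, 9, 1, 8, 6, 2]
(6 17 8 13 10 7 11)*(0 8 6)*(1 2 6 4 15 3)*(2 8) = (0 2 6 17 4 15 3 1 8 13 10 7 11) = [2, 8, 6, 1, 15, 5, 17, 11, 13, 9, 7, 0, 12, 10, 14, 3, 16, 4]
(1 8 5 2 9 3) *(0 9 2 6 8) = (0 9 3 1)(5 6 8) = [9, 0, 2, 1, 4, 6, 8, 7, 5, 3]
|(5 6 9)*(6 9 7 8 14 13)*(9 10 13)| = |(5 10 13 6 7 8 14 9)| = 8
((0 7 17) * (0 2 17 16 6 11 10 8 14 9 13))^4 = ((0 7 16 6 11 10 8 14 9 13)(2 17))^4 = (17)(0 11 9 16 8)(6 14 7 10 13)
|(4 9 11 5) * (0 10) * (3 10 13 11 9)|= 7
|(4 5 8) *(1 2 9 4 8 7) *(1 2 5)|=6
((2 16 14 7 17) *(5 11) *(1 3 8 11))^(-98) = (1 8 5 3 11)(2 14 17 16 7)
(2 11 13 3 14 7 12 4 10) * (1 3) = (1 3 14 7 12 4 10 2 11 13) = [0, 3, 11, 14, 10, 5, 6, 12, 8, 9, 2, 13, 4, 1, 7]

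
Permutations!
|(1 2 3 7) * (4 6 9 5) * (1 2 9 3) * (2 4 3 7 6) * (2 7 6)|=10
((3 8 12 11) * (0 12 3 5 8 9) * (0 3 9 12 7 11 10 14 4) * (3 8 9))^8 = (0 10 8 11 4 12 9 7 14 3 5)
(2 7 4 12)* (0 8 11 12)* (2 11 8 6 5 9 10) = (0 6 5 9 10 2 7 4)(11 12) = [6, 1, 7, 3, 0, 9, 5, 4, 8, 10, 2, 12, 11]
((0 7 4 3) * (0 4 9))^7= ((0 7 9)(3 4))^7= (0 7 9)(3 4)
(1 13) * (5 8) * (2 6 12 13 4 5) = (1 4 5 8 2 6 12 13) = [0, 4, 6, 3, 5, 8, 12, 7, 2, 9, 10, 11, 13, 1]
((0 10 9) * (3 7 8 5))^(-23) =((0 10 9)(3 7 8 5))^(-23) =(0 10 9)(3 7 8 5)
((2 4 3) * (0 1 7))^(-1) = (0 7 1)(2 3 4)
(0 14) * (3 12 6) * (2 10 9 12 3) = [14, 1, 10, 3, 4, 5, 2, 7, 8, 12, 9, 11, 6, 13, 0] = (0 14)(2 10 9 12 6)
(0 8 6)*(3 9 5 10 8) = (0 3 9 5 10 8 6) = [3, 1, 2, 9, 4, 10, 0, 7, 6, 5, 8]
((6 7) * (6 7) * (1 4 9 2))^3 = (1 2 9 4)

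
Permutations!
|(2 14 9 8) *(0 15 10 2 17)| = 8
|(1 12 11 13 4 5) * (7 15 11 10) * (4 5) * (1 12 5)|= 8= |(1 5 12 10 7 15 11 13)|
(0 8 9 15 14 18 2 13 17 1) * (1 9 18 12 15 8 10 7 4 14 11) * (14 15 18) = (0 10 7 4 15 11 1)(2 13 17 9 8 14 12 18) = [10, 0, 13, 3, 15, 5, 6, 4, 14, 8, 7, 1, 18, 17, 12, 11, 16, 9, 2]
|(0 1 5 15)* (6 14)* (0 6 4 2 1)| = 7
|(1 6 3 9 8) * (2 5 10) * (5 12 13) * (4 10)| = |(1 6 3 9 8)(2 12 13 5 4 10)| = 30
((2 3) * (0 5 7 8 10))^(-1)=(0 10 8 7 5)(2 3)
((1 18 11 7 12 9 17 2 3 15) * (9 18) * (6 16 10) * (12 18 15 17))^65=(1 9 12 15)(2 17 3)(6 10 16)(7 11 18)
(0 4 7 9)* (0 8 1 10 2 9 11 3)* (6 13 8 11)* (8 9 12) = (0 4 7 6 13 9 11 3)(1 10 2 12 8) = [4, 10, 12, 0, 7, 5, 13, 6, 1, 11, 2, 3, 8, 9]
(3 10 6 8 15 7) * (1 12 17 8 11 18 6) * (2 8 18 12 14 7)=(1 14 7 3 10)(2 8 15)(6 11 12 17 18)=[0, 14, 8, 10, 4, 5, 11, 3, 15, 9, 1, 12, 17, 13, 7, 2, 16, 18, 6]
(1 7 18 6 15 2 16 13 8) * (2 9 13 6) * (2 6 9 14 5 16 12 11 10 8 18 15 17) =(1 7 15 14 5 16 9 13 18 6 17 2 12 11 10 8) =[0, 7, 12, 3, 4, 16, 17, 15, 1, 13, 8, 10, 11, 18, 5, 14, 9, 2, 6]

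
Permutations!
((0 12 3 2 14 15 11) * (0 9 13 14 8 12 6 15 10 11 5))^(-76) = (15)(9 11 10 14 13)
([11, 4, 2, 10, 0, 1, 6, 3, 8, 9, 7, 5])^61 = (0 11 5 1 4)(3 10 7)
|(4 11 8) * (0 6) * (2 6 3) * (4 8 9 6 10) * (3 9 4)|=6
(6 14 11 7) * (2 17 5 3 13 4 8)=(2 17 5 3 13 4 8)(6 14 11 7)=[0, 1, 17, 13, 8, 3, 14, 6, 2, 9, 10, 7, 12, 4, 11, 15, 16, 5]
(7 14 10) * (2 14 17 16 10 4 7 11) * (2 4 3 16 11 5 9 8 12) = (2 14 3 16 10 5 9 8 12)(4 7 17 11) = [0, 1, 14, 16, 7, 9, 6, 17, 12, 8, 5, 4, 2, 13, 3, 15, 10, 11]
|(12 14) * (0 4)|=|(0 4)(12 14)|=2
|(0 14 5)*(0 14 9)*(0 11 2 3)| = 10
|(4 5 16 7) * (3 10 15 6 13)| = 20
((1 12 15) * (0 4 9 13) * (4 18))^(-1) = ((0 18 4 9 13)(1 12 15))^(-1) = (0 13 9 4 18)(1 15 12)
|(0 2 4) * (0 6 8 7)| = |(0 2 4 6 8 7)| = 6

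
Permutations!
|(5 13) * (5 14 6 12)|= 5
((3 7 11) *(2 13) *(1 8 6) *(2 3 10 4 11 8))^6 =(1 6 8 7 3 13 2)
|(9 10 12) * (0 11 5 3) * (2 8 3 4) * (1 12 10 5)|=10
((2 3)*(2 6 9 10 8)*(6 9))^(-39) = (2 3 9 10 8)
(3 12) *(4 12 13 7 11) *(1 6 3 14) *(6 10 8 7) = (1 10 8 7 11 4 12 14)(3 13 6) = [0, 10, 2, 13, 12, 5, 3, 11, 7, 9, 8, 4, 14, 6, 1]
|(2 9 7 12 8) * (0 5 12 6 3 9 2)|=4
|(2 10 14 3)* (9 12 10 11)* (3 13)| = 8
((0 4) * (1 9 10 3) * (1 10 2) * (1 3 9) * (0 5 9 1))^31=((0 4 5 9 2 3 10 1))^31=(0 1 10 3 2 9 5 4)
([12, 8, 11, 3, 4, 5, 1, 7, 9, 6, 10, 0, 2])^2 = (0 2)(1 9)(6 8)(11 12)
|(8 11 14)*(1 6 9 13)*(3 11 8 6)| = 7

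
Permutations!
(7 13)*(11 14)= (7 13)(11 14)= [0, 1, 2, 3, 4, 5, 6, 13, 8, 9, 10, 14, 12, 7, 11]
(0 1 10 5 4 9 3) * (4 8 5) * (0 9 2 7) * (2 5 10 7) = (0 1 7)(3 9)(4 5 8 10) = [1, 7, 2, 9, 5, 8, 6, 0, 10, 3, 4]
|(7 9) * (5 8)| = |(5 8)(7 9)| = 2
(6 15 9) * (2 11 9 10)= (2 11 9 6 15 10)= [0, 1, 11, 3, 4, 5, 15, 7, 8, 6, 2, 9, 12, 13, 14, 10]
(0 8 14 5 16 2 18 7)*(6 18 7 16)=(0 8 14 5 6 18 16 2 7)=[8, 1, 7, 3, 4, 6, 18, 0, 14, 9, 10, 11, 12, 13, 5, 15, 2, 17, 16]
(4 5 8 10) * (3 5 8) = (3 5)(4 8 10) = [0, 1, 2, 5, 8, 3, 6, 7, 10, 9, 4]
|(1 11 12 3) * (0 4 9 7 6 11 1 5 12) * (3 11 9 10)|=|(0 4 10 3 5 12 11)(6 9 7)|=21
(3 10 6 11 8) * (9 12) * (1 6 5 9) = (1 6 11 8 3 10 5 9 12) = [0, 6, 2, 10, 4, 9, 11, 7, 3, 12, 5, 8, 1]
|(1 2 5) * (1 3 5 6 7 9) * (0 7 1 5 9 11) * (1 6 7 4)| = |(0 4 1 2 7 11)(3 9 5)| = 6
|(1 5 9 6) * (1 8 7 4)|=|(1 5 9 6 8 7 4)|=7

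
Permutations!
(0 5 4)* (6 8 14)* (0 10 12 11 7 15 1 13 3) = (0 5 4 10 12 11 7 15 1 13 3)(6 8 14) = [5, 13, 2, 0, 10, 4, 8, 15, 14, 9, 12, 7, 11, 3, 6, 1]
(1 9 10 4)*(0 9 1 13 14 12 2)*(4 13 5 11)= (0 9 10 13 14 12 2)(4 5 11)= [9, 1, 0, 3, 5, 11, 6, 7, 8, 10, 13, 4, 2, 14, 12]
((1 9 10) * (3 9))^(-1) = ((1 3 9 10))^(-1) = (1 10 9 3)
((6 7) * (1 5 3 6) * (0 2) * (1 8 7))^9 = ((0 2)(1 5 3 6)(7 8))^9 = (0 2)(1 5 3 6)(7 8)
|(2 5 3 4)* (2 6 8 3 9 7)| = 4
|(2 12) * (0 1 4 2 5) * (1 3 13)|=8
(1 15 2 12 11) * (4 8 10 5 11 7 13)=(1 15 2 12 7 13 4 8 10 5 11)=[0, 15, 12, 3, 8, 11, 6, 13, 10, 9, 5, 1, 7, 4, 14, 2]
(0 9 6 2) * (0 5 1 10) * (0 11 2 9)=(1 10 11 2 5)(6 9)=[0, 10, 5, 3, 4, 1, 9, 7, 8, 6, 11, 2]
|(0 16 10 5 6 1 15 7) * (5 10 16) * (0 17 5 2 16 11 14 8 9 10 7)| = 14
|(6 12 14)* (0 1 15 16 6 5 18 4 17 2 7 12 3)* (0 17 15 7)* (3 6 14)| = 42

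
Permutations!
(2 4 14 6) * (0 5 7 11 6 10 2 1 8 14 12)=(0 5 7 11 6 1 8 14 10 2 4 12)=[5, 8, 4, 3, 12, 7, 1, 11, 14, 9, 2, 6, 0, 13, 10]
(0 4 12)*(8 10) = (0 4 12)(8 10) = [4, 1, 2, 3, 12, 5, 6, 7, 10, 9, 8, 11, 0]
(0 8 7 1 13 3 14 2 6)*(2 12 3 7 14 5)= (0 8 14 12 3 5 2 6)(1 13 7)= [8, 13, 6, 5, 4, 2, 0, 1, 14, 9, 10, 11, 3, 7, 12]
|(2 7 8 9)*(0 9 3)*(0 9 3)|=6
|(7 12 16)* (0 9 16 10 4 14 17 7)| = |(0 9 16)(4 14 17 7 12 10)| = 6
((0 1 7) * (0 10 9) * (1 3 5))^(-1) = ((0 3 5 1 7 10 9))^(-1) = (0 9 10 7 1 5 3)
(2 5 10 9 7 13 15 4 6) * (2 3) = (2 5 10 9 7 13 15 4 6 3) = [0, 1, 5, 2, 6, 10, 3, 13, 8, 7, 9, 11, 12, 15, 14, 4]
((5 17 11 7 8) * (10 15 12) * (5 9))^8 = (5 11 8)(7 9 17)(10 12 15)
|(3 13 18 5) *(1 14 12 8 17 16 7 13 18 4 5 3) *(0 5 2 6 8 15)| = 24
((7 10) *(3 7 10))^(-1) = (10)(3 7)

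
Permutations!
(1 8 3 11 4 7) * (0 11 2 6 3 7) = [11, 8, 6, 2, 0, 5, 3, 1, 7, 9, 10, 4] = (0 11 4)(1 8 7)(2 6 3)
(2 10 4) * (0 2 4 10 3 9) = [2, 1, 3, 9, 4, 5, 6, 7, 8, 0, 10] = (10)(0 2 3 9)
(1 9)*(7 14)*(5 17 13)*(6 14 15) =[0, 9, 2, 3, 4, 17, 14, 15, 8, 1, 10, 11, 12, 5, 7, 6, 16, 13] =(1 9)(5 17 13)(6 14 7 15)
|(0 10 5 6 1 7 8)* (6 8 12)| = 4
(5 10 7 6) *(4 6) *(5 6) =(4 5 10 7) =[0, 1, 2, 3, 5, 10, 6, 4, 8, 9, 7]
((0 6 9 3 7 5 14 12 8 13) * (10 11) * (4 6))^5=(0 7 13 3 8 9 12 6 14 4 5)(10 11)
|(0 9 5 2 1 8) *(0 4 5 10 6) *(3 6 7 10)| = 20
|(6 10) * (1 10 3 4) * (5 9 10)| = 7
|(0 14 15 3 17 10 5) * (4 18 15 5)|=|(0 14 5)(3 17 10 4 18 15)|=6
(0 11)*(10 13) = (0 11)(10 13) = [11, 1, 2, 3, 4, 5, 6, 7, 8, 9, 13, 0, 12, 10]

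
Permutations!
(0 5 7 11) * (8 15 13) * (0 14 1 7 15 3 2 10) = [5, 7, 10, 2, 4, 15, 6, 11, 3, 9, 0, 14, 12, 8, 1, 13] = (0 5 15 13 8 3 2 10)(1 7 11 14)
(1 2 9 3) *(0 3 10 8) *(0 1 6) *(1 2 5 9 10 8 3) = (0 1 5 9 8 2 10 3 6) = [1, 5, 10, 6, 4, 9, 0, 7, 2, 8, 3]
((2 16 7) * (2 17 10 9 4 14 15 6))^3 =(2 17 4 6 7 9 15 16 10 14) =((2 16 7 17 10 9 4 14 15 6))^3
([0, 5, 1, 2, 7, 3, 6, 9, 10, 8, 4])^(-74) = (1 3)(2 5)(4 7 9 8 10)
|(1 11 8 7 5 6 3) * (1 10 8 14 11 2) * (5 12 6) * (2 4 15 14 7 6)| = |(1 4 15 14 11 7 12 2)(3 10 8 6)| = 8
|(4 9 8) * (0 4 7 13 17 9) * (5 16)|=10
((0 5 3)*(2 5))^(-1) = (0 3 5 2)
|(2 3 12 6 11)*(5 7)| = 10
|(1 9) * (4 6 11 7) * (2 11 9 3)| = |(1 3 2 11 7 4 6 9)| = 8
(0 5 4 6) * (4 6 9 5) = (0 4 9 5 6) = [4, 1, 2, 3, 9, 6, 0, 7, 8, 5]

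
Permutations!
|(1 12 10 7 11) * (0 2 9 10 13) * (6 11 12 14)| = 28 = |(0 2 9 10 7 12 13)(1 14 6 11)|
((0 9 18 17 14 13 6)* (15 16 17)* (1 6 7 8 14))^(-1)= ((0 9 18 15 16 17 1 6)(7 8 14 13))^(-1)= (0 6 1 17 16 15 18 9)(7 13 14 8)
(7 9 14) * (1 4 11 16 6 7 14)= (1 4 11 16 6 7 9)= [0, 4, 2, 3, 11, 5, 7, 9, 8, 1, 10, 16, 12, 13, 14, 15, 6]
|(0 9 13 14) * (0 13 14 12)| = 5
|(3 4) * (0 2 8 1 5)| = 10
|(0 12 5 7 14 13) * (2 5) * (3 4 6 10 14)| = 11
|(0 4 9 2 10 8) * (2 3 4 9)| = |(0 9 3 4 2 10 8)| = 7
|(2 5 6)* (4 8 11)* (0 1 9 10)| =12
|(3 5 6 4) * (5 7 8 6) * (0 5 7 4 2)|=6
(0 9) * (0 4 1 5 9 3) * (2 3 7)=(0 7 2 3)(1 5 9 4)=[7, 5, 3, 0, 1, 9, 6, 2, 8, 4]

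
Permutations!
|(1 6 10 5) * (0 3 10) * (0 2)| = 7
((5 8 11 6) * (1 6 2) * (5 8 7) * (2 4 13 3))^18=(1 8 4 3)(2 6 11 13)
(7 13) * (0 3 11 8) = (0 3 11 8)(7 13) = [3, 1, 2, 11, 4, 5, 6, 13, 0, 9, 10, 8, 12, 7]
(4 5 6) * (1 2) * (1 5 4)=[0, 2, 5, 3, 4, 6, 1]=(1 2 5 6)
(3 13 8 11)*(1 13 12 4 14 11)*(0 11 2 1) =(0 11 3 12 4 14 2 1 13 8) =[11, 13, 1, 12, 14, 5, 6, 7, 0, 9, 10, 3, 4, 8, 2]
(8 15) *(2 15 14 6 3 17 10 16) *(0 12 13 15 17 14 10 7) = (0 12 13 15 8 10 16 2 17 7)(3 14 6) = [12, 1, 17, 14, 4, 5, 3, 0, 10, 9, 16, 11, 13, 15, 6, 8, 2, 7]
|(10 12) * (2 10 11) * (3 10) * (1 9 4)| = 15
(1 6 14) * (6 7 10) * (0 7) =(0 7 10 6 14 1) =[7, 0, 2, 3, 4, 5, 14, 10, 8, 9, 6, 11, 12, 13, 1]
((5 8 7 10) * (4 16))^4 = (16)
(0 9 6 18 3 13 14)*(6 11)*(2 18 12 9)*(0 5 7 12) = (0 2 18 3 13 14 5 7 12 9 11 6) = [2, 1, 18, 13, 4, 7, 0, 12, 8, 11, 10, 6, 9, 14, 5, 15, 16, 17, 3]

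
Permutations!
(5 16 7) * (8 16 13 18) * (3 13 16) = [0, 1, 2, 13, 4, 16, 6, 5, 3, 9, 10, 11, 12, 18, 14, 15, 7, 17, 8] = (3 13 18 8)(5 16 7)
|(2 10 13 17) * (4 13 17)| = 6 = |(2 10 17)(4 13)|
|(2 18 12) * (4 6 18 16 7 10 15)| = |(2 16 7 10 15 4 6 18 12)| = 9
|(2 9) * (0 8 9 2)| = 3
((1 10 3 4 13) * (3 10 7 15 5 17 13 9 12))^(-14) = ((1 7 15 5 17 13)(3 4 9 12))^(-14) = (1 17 15)(3 9)(4 12)(5 7 13)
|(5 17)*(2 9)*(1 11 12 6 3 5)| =|(1 11 12 6 3 5 17)(2 9)| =14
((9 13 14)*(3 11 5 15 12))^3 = ((3 11 5 15 12)(9 13 14))^3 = (3 15 11 12 5)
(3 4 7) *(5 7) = [0, 1, 2, 4, 5, 7, 6, 3] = (3 4 5 7)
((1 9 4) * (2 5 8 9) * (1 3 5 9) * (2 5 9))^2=((1 5 8)(3 9 4))^2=(1 8 5)(3 4 9)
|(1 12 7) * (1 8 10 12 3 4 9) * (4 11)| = 20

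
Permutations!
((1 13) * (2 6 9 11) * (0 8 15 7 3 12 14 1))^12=((0 8 15 7 3 12 14 1 13)(2 6 9 11))^12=(0 7 14)(1 8 3)(12 13 15)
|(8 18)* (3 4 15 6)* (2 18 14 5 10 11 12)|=|(2 18 8 14 5 10 11 12)(3 4 15 6)|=8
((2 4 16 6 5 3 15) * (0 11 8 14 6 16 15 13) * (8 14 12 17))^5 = ((0 11 14 6 5 3 13)(2 4 15)(8 12 17))^5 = (0 3 6 11 13 5 14)(2 15 4)(8 17 12)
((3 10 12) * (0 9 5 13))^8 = ((0 9 5 13)(3 10 12))^8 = (13)(3 12 10)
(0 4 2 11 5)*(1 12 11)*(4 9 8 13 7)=(0 9 8 13 7 4 2 1 12 11 5)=[9, 12, 1, 3, 2, 0, 6, 4, 13, 8, 10, 5, 11, 7]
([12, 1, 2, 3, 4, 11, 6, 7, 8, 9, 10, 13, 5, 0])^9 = (0 13 11 5 12)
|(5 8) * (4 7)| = 2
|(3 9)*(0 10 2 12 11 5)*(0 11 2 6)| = |(0 10 6)(2 12)(3 9)(5 11)| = 6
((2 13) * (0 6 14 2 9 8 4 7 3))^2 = (0 14 13 8 7)(2 9 4 3 6)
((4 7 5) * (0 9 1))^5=(0 1 9)(4 5 7)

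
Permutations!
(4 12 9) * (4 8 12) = (8 12 9) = [0, 1, 2, 3, 4, 5, 6, 7, 12, 8, 10, 11, 9]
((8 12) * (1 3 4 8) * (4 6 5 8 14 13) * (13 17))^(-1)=((1 3 6 5 8 12)(4 14 17 13))^(-1)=(1 12 8 5 6 3)(4 13 17 14)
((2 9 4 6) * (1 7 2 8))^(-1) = ((1 7 2 9 4 6 8))^(-1) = (1 8 6 4 9 2 7)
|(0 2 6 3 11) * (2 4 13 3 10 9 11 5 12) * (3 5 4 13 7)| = 9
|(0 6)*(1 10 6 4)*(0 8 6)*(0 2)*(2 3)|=|(0 4 1 10 3 2)(6 8)|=6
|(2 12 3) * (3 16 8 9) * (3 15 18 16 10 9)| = |(2 12 10 9 15 18 16 8 3)| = 9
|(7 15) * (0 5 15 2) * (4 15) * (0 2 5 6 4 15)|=3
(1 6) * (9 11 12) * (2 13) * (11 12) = (1 6)(2 13)(9 12) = [0, 6, 13, 3, 4, 5, 1, 7, 8, 12, 10, 11, 9, 2]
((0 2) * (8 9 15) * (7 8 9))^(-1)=(0 2)(7 8)(9 15)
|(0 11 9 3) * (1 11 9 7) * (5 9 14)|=15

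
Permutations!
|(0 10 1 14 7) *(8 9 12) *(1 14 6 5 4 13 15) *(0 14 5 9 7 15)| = |(0 10 5 4 13)(1 6 9 12 8 7 14 15)| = 40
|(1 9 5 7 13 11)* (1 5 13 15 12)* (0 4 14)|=|(0 4 14)(1 9 13 11 5 7 15 12)|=24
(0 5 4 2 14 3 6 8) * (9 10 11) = (0 5 4 2 14 3 6 8)(9 10 11) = [5, 1, 14, 6, 2, 4, 8, 7, 0, 10, 11, 9, 12, 13, 3]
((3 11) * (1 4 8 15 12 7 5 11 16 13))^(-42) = ((1 4 8 15 12 7 5 11 3 16 13))^(-42) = (1 8 12 5 3 13 4 15 7 11 16)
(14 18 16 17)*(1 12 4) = (1 12 4)(14 18 16 17) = [0, 12, 2, 3, 1, 5, 6, 7, 8, 9, 10, 11, 4, 13, 18, 15, 17, 14, 16]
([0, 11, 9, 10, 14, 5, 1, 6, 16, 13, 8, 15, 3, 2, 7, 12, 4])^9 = [0, 14, 2, 11, 10, 5, 4, 16, 12, 9, 15, 7, 1, 13, 8, 6, 3]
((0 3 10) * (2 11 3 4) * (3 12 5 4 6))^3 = ((0 6 3 10)(2 11 12 5 4))^3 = (0 10 3 6)(2 5 11 4 12)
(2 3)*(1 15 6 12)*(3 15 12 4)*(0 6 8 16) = [6, 12, 15, 2, 3, 5, 4, 7, 16, 9, 10, 11, 1, 13, 14, 8, 0] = (0 6 4 3 2 15 8 16)(1 12)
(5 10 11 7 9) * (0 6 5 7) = (0 6 5 10 11)(7 9) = [6, 1, 2, 3, 4, 10, 5, 9, 8, 7, 11, 0]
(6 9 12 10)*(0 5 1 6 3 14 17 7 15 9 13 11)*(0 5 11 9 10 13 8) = (0 11 5 1 6 8)(3 14 17 7 15 10)(9 12 13) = [11, 6, 2, 14, 4, 1, 8, 15, 0, 12, 3, 5, 13, 9, 17, 10, 16, 7]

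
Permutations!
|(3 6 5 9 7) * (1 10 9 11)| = |(1 10 9 7 3 6 5 11)| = 8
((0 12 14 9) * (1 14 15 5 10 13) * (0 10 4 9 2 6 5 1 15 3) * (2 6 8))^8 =(0 3 12)(1 15 13 10 9 4 5 6 14)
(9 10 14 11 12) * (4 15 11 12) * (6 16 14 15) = (4 6 16 14 12 9 10 15 11) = [0, 1, 2, 3, 6, 5, 16, 7, 8, 10, 15, 4, 9, 13, 12, 11, 14]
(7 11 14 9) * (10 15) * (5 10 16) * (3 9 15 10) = (3 9 7 11 14 15 16 5) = [0, 1, 2, 9, 4, 3, 6, 11, 8, 7, 10, 14, 12, 13, 15, 16, 5]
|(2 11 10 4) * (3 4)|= 5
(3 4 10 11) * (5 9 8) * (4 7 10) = (3 7 10 11)(5 9 8) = [0, 1, 2, 7, 4, 9, 6, 10, 5, 8, 11, 3]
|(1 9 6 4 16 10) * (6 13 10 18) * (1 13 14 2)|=4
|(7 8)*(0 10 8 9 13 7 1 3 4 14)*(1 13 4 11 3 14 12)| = 10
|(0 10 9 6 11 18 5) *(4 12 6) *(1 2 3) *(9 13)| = 30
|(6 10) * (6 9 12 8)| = |(6 10 9 12 8)| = 5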